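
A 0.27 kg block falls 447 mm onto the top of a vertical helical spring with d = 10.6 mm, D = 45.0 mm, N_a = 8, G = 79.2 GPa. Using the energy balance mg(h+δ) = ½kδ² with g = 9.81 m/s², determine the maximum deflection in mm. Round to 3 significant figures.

k = Gd⁴/(8D³N_a) = (79.2×10³)(10.6⁴)/(8·45.0³·8) = 171.45 N/mm
W = mg = 0.27 × 9.81 = 2.6487 N
½kδ² − Wδ − Wh = 0 → δ = (W + √(W² + 2kWh))/k
δ = (2.6487 + √(7.0156 + 405977))/171.45 = (2.6487 + 637.17)/171.45 = 3.7319 mm

3.73 mm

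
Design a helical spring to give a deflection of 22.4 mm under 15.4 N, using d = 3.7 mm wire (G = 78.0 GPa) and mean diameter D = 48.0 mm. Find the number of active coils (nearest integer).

Required rate k = F/δ = 15.4/22.4 = 0.6875 N/mm
N_a = Gd⁴/(8D³k) = (78.0×10³ × 3.7⁴)/(8 × 48.0³ × 0.6875)
    = 1.46185e+07 / 608256 = 24.03 → 24 coils

24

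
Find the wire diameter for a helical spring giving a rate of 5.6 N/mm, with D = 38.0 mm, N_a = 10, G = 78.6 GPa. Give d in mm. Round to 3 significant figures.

d = (8D³N_a·k / G)^(1/4) = (8·38.0³·10·5.6 / (78.6×10³))^0.25
  = (312.76)^0.25 = 4.2053 mm

4.21 mm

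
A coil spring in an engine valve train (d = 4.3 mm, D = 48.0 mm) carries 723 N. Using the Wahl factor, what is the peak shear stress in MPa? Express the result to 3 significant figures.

Spring index C = D/d = 48.0/4.3 = 11.1628
K_W = (4C−1)/(4C−4) + 0.615/C = 43.651/40.651 + 0.0551 = 1.1289
τ₀ = 8FD/(πd³) = 8·723·48.0/(π·4.3³) = 277632/249.78 = 1111.5 MPa
τ_max = K·τ₀ = 1.1289 × 1111.5 = 1254.8 MPa

1250 MPa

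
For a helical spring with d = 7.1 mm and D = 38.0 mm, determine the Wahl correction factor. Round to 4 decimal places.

1.2872

C = D/d = 38.0/7.1 = 5.3521
K_W = (4C−1)/(4C−4) + 0.615/C = 20.408/17.408 + 0.1149 = 1.2872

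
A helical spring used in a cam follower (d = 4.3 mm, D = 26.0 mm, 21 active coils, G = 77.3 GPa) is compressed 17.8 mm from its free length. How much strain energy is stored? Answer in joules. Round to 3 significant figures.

k = Gd⁴/(8D³N_a) = (77.3×10³)(4.3⁴)/(8·26.0³·21) = 8.95 N/mm
U = ½kδ² = 0.5 × 8.95 × 17.8² = 1417.9 N·mm = 1.4179 J

1.42 J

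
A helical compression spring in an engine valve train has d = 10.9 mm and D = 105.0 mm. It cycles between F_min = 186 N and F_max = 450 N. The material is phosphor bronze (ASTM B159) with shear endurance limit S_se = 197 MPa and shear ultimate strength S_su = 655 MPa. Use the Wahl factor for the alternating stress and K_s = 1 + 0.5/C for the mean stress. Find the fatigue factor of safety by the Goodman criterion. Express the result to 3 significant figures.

3.78

C = D/d = 105.0/10.9 = 9.6330; K_W = (4C−1)/(4C−4)+0.615/C = 1.1507; K_s = 1+0.5/C = 1.0519
F_a = (F_max−F_min)/2 = 132 N; F_m = (F_max+F_min)/2 = 318 N
τ_a = K_W·8F_aD/(πd³) = 1.1507 × 27.254 = 31.361 MPa
τ_m = K_s·8F_mD/(πd³) = 1.0519 × 65.656 = 69.064 MPa
Goodman: 1/n_f = τ_a/S_se + τ_m/S_su = 31.361/197 + 69.064/655 = 0.15919 + 0.10544 = 0.26464
n_f = 1/0.26464 = 3.779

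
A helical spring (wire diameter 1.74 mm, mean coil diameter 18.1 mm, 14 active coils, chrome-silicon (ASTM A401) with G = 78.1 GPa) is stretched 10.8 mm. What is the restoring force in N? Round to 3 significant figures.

k = Gd⁴/(8D³N_a) = (78.1×10³)(1.74⁴)/(8·18.1³·14) = 1.0779 N/mm
F = k·δ = 1.0779 × 10.8 = 11.642 N

11.6 N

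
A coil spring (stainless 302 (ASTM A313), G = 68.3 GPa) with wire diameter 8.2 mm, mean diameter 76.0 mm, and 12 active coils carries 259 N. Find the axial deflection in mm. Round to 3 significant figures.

35.3 mm

k = Gd⁴/(8D³N_a) = (68.3×10³)(8.2⁴)/(8·76.0³·12) = 7.3276 N/mm
δ = F/k = 259 / 7.3276 = 35.346 mm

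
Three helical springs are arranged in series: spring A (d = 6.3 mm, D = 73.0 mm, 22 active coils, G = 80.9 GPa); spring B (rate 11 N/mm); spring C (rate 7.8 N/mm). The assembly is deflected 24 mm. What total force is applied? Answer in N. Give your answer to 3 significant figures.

k_A = Gd⁴/(8D³N_a) = (80.9×10³)(6.3⁴)/(8·73.0³·22) = 1.8614 N/mm
Series: 1/k_eq = 1/1.8614 + 1/11 + 1/7.8 = 0.75636; k_eq = 1.3221 N/mm
F = k_eq·δ = 1.3221·24 = 31.731 N

31.7 N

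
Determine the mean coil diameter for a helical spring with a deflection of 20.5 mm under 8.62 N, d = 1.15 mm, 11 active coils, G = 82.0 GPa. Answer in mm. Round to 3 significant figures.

Required rate k = F/δ = 8.62/20.5 = 0.42049 N/mm
D = (Gd⁴/(8N_a·k))^(1/3) = (82.0×10³·1.15⁴/(8·11·0.42049))^(1/3)
  = (3875.87)^(1/3) = 15.7081 mm

15.7 mm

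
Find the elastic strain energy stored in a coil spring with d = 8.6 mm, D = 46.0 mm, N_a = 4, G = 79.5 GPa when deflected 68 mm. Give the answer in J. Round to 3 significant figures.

k = Gd⁴/(8D³N_a) = (79.5×10³)(8.6⁴)/(8·46.0³·4) = 139.62 N/mm
U = ½kδ² = 0.5 × 139.62 × 68² = 3.2279e+05 N·mm = 322.79 J

323 J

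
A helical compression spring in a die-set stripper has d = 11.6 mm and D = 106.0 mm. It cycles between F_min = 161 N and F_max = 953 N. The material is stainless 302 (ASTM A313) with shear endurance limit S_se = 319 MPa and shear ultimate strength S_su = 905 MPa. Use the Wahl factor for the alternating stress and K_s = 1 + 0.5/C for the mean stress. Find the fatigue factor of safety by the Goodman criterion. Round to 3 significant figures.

2.77

C = D/d = 106.0/11.6 = 9.1379; K_W = (4C−1)/(4C−4)+0.615/C = 1.1595; K_s = 1+0.5/C = 1.0547
F_a = (F_max−F_min)/2 = 396 N; F_m = (F_max+F_min)/2 = 557 N
τ_a = K_W·8F_aD/(πd³) = 1.1595 × 68.481 = 79.401 MPa
τ_m = K_s·8F_mD/(πd³) = 1.0547 × 96.322 = 101.59 MPa
Goodman: 1/n_f = τ_a/S_se + τ_m/S_su = 79.401/319 + 101.59/905 = 0.24890 + 0.11226 = 0.36116
n_f = 1/0.36116 = 2.769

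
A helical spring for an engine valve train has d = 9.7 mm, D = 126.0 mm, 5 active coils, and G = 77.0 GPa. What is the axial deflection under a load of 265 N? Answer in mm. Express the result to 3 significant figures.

k = Gd⁴/(8D³N_a) = (77.0×10³)(9.7⁴)/(8·126.0³·5) = 8.5193 N/mm
δ = F/k = 265 / 8.5193 = 31.106 mm

31.1 mm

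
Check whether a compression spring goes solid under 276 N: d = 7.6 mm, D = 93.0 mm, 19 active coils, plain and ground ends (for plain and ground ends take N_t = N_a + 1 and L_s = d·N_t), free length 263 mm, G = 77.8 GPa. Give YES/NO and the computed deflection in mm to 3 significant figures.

YES, δ = 130 mm

k = Gd⁴/(8D³N_a) = (77.8×10³)(7.6⁴)/(8·93.0³·19) = 2.123 N/mm
N_t = 20; L_s = 7.6·20 = 152 mm; δ_solid = L₀ − L_s = 263 − 152 = 111 mm
δ = F/k = 276/2.123 = 130.01 mm
δ ≥ δ_solid → spring goes solid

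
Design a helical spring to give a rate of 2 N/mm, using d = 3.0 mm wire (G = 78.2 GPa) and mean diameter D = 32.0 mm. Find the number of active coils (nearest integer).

12

N_a = Gd⁴/(8D³k) = (78.2×10³ × 3.0⁴)/(8 × 32.0³ × 2)
    = 6.3342e+06 / 524288 = 12.08 → 12 coils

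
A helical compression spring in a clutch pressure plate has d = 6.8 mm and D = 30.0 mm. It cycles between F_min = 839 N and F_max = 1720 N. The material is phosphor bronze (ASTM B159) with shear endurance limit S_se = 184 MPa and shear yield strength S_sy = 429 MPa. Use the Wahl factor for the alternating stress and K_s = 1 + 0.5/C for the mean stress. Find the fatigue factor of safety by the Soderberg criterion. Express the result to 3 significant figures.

C = D/d = 30.0/6.8 = 4.4118; K_W = (4C−1)/(4C−4)+0.615/C = 1.3592; K_s = 1+0.5/C = 1.1133
F_a = (F_max−F_min)/2 = 440.5 N; F_m = (F_max+F_min)/2 = 1279.5 N
τ_a = K_W·8F_aD/(πd³) = 1.3592 × 107.02 = 145.47 MPa
τ_m = K_s·8F_mD/(πd³) = 1.1133 × 310.87 = 346.1 MPa
Soderberg: 1/n_f = τ_a/S_se + τ_m/S_sy = 145.47/184 + 346.1/429 = 0.79060 + 0.80676 = 1.5974
n_f = 1/1.5974 = 0.626

0.626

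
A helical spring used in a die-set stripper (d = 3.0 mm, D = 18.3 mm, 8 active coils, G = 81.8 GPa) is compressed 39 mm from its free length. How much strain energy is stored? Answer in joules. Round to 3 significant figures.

k = Gd⁴/(8D³N_a) = (81.8×10³)(3.0⁴)/(8·18.3³·8) = 16.893 N/mm
U = ½kδ² = 0.5 × 16.893 × 39² = 12847 N·mm = 12.847 J

12.8 J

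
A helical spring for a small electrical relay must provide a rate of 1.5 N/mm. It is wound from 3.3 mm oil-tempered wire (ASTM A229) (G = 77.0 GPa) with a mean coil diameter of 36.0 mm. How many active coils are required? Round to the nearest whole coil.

16

N_a = Gd⁴/(8D³k) = (77.0×10³ × 3.3⁴)/(8 × 36.0³ × 1.5)
    = 9.13159e+06 / 559872 = 16.31 → 16 coils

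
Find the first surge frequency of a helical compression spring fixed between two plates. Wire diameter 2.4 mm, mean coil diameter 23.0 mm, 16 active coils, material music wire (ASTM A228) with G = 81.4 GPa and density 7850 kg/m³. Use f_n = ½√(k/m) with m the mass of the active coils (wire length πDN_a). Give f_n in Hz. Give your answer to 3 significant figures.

103 Hz

k = Gd⁴/(8D³N_a) = (81.4×10³)(2.4⁴)/(8·23.0³·16) = 1.7341 N/mm = 1734.1 N/m
Wire length L = πDN_a = π·23.0·16 = 1156.1 mm
m = ρ·(πd²/4)·L = 7850 × 4.5239×10⁻⁶ m² × 1.1561 m = 0.041056 kg
f_n = ½√(k/m) = 0.5·√(1734.1/0.041056) = 0.5·√(42237) = 102.76 Hz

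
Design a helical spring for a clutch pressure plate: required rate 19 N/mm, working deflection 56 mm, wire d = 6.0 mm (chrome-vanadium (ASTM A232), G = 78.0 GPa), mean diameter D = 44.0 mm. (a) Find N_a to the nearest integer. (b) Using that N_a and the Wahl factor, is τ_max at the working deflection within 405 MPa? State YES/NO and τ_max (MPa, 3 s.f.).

(a) 8 coils; (b) NO, τ_max = 648 MPa

N_a = Gd⁴/(8D³k) = (78.0×10³)(6.0⁴)/(8·44.0³·19) = 7.807 → N_a = 8
Actual rate k = Gd⁴/(8D³·8) = 18.542 N/mm
Working load F = kδ = 18.542·56 = 1038.4 N
C = 44.0/6.0 = 7.3333; K_W = (4C−1)/(4C−4)+0.615/C = 1.2023
τ_max = K_W·8FD/(πd³) = 1.2023·538.63 = 647.58 MPa
τ_max > 405 MPa → exceeds allowable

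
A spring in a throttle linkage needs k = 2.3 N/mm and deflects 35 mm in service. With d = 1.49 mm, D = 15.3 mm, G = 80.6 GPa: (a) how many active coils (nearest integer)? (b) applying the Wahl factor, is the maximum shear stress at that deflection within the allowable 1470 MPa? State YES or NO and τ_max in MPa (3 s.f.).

(a) 6 coils; (b) YES, τ_max = 1090 MPa

N_a = Gd⁴/(8D³k) = (80.6×10³)(1.49⁴)/(8·15.3³·2.3) = 6.028 → N_a = 6
Actual rate k = Gd⁴/(8D³·6) = 2.3108 N/mm
Working load F = kδ = 2.3108·35 = 80.878 N
C = 15.3/1.49 = 10.2685; K_W = (4C−1)/(4C−4)+0.615/C = 1.1408
τ_max = K_W·8FD/(πd³) = 1.1408·952.59 = 1086.7 MPa
τ_max ≤ 1470 MPa → acceptable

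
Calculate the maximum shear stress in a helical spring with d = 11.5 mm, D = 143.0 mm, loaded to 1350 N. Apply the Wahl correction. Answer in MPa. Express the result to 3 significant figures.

360 MPa

Spring index C = D/d = 143.0/11.5 = 12.4348
K_W = (4C−1)/(4C−4) + 0.615/C = 48.739/45.739 + 0.0495 = 1.1150
τ₀ = 8FD/(πd³) = 8·1350·143.0/(π·11.5³) = 1.5444e+06/4778 = 323.23 MPa
τ_max = K·τ₀ = 1.1150 × 323.23 = 360.42 MPa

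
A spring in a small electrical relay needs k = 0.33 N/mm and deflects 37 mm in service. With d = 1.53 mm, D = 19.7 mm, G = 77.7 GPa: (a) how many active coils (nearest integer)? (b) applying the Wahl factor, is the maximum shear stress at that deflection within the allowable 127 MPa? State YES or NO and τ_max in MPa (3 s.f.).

(a) 21 coils; (b) NO, τ_max = 191 MPa

N_a = Gd⁴/(8D³k) = (77.7×10³)(1.53⁴)/(8·19.7³·0.33) = 21.1 → N_a = 21
Actual rate k = Gd⁴/(8D³·21) = 0.3315 N/mm
Working load F = kδ = 0.3315·37 = 12.265 N
C = 19.7/1.53 = 12.8758; K_W = (4C−1)/(4C−4)+0.615/C = 1.1109
τ_max = K_W·8FD/(πd³) = 1.1109·171.8 = 190.85 MPa
τ_max > 127 MPa → exceeds allowable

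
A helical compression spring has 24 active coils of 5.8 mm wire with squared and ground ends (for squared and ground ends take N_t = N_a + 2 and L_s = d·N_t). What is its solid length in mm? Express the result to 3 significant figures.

151 mm

squared and ground ends: N_t = N_a + 2 = 24 + 2 = 26
L_s = d·N_t = 5.8 × 26 = 150.8 mm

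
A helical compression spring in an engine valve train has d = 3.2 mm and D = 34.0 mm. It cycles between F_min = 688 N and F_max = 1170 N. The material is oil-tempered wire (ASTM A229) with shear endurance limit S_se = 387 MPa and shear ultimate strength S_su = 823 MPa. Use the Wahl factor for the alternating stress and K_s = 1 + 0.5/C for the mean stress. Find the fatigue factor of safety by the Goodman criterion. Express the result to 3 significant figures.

0.200

C = D/d = 34.0/3.2 = 10.6250; K_W = (4C−1)/(4C−4)+0.615/C = 1.1358; K_s = 1+0.5/C = 1.0471
F_a = (F_max−F_min)/2 = 241 N; F_m = (F_max+F_min)/2 = 929 N
τ_a = K_W·8F_aD/(πd³) = 1.1358 × 636.78 = 723.25 MPa
τ_m = K_s·8F_mD/(πd³) = 1.0471 × 2454.6 = 2570.1 MPa
Goodman: 1/n_f = τ_a/S_se + τ_m/S_su = 723.25/387 + 2570.1/823 = 1.86887 + 3.12289 = 4.9918
n_f = 1/4.9918 = 0.2003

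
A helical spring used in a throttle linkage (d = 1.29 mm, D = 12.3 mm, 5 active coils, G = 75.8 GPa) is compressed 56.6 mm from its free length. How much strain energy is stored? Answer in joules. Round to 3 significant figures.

k = Gd⁴/(8D³N_a) = (75.8×10³)(1.29⁴)/(8·12.3³·5) = 2.82 N/mm
U = ½kδ² = 0.5 × 2.82 × 56.6² = 4517.1 N·mm = 4.5171 J

4.52 J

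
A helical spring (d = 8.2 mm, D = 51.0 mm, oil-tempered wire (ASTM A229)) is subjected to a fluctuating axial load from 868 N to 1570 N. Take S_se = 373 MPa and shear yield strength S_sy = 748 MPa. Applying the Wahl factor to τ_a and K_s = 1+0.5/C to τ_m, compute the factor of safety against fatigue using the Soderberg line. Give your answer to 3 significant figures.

1.45

C = D/d = 51.0/8.2 = 6.2195; K_W = (4C−1)/(4C−4)+0.615/C = 1.2426; K_s = 1+0.5/C = 1.0804
F_a = (F_max−F_min)/2 = 351 N; F_m = (F_max+F_min)/2 = 1219 N
τ_a = K_W·8F_aD/(πd³) = 1.2426 × 82.675 = 102.73 MPa
τ_m = K_s·8F_mD/(πd³) = 1.0804 × 287.13 = 310.21 MPa
Soderberg: 1/n_f = τ_a/S_se + τ_m/S_sy = 102.73/373 + 310.21/748 = 0.27542 + 0.41472 = 0.69013
n_f = 1/0.69013 = 1.449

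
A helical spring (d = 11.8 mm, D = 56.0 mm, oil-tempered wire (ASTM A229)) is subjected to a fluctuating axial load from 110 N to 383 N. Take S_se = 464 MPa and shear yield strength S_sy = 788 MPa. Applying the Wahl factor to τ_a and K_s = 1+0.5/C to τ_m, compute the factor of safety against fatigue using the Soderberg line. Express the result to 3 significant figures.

15.6

C = D/d = 56.0/11.8 = 4.7458; K_W = (4C−1)/(4C−4)+0.615/C = 1.3298; K_s = 1+0.5/C = 1.1054
F_a = (F_max−F_min)/2 = 136.5 N; F_m = (F_max+F_min)/2 = 246.5 N
τ_a = K_W·8F_aD/(πd³) = 1.3298 × 11.847 = 15.755 MPa
τ_m = K_s·8F_mD/(πd³) = 1.1054 × 21.394 = 23.648 MPa
Soderberg: 1/n_f = τ_a/S_se + τ_m/S_sy = 15.755/464 + 23.648/788 = 0.03395 + 0.03001 = 0.063964
n_f = 1/0.063964 = 15.63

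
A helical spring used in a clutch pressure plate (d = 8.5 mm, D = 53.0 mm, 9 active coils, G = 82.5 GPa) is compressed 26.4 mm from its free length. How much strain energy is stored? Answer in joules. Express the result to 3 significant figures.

14.0 J

k = Gd⁴/(8D³N_a) = (82.5×10³)(8.5⁴)/(8·53.0³·9) = 40.176 N/mm
U = ½kδ² = 0.5 × 40.176 × 26.4² = 14001 N·mm = 14.001 J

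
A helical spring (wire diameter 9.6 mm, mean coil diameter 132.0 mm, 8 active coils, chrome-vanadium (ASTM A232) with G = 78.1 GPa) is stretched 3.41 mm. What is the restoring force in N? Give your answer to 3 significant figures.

k = Gd⁴/(8D³N_a) = (78.1×10³)(9.6⁴)/(8·132.0³·8) = 4.5064 N/mm
F = k·δ = 4.5064 × 3.41 = 15.367 N

15.4 N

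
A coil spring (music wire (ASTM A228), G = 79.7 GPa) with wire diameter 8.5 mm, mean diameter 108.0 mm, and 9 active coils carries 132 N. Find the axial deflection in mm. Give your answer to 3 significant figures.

28.8 mm

k = Gd⁴/(8D³N_a) = (79.7×10³)(8.5⁴)/(8·108.0³·9) = 4.587 N/mm
δ = F/k = 132 / 4.587 = 28.777 mm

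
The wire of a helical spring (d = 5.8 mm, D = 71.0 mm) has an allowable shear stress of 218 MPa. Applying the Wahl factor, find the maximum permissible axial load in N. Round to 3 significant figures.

C = D/d = 71.0/5.8 = 12.2414
K_W = (4C−1)/(4C−4) + 0.615/C = 47.966/44.966 + 0.0502 = 1.1170
τ_max = K·8FD/(πd³) → F_max = τ_allow·πd³/(8DK)
F_max = 218·π·5.8³/(8·71.0·1.1170) = 1.3363e+05/634.43 = 210.62 N

211 N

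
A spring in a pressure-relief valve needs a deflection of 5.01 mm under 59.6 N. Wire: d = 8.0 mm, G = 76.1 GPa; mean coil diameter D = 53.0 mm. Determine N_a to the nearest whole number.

Required rate k = F/δ = 59.6/5.01 = 11.896 N/mm
N_a = Gd⁴/(8D³k) = (76.1×10³ × 8.0⁴)/(8 × 53.0³ × 11.896)
    = 3.11706e+08 / 1.41686e+07 = 22 → 22 coils

22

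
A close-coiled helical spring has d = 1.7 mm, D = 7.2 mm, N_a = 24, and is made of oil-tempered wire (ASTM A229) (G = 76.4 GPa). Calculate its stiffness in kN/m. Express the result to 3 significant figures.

8.90 kN/m

k = Gd⁴/(8D³N_a) = (76.4×10³ × 1.7⁴) / (8 × 7.2³ × 24)
  = 638100 / 71663.6 = 8.9041 N/mm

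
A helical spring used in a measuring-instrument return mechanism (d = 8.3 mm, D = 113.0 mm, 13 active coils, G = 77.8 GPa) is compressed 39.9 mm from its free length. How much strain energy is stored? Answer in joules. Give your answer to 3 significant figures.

k = Gd⁴/(8D³N_a) = (77.8×10³)(8.3⁴)/(8·113.0³·13) = 2.4605 N/mm
U = ½kδ² = 0.5 × 2.4605 × 39.9² = 1958.6 N·mm = 1.9586 J

1.96 J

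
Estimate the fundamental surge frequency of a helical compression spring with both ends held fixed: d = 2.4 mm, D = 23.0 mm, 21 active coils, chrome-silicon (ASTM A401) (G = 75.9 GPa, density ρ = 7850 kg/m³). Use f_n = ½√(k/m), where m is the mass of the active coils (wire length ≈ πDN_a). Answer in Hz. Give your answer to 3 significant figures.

75.6 Hz

k = Gd⁴/(8D³N_a) = (75.9×10³)(2.4⁴)/(8·23.0³·21) = 1.232 N/mm = 1232 N/m
Wire length L = πDN_a = π·23.0·21 = 1517.4 mm
m = ρ·(πd²/4)·L = 7850 × 4.5239×10⁻⁶ m² × 1.5174 m = 0.053886 kg
f_n = ½√(k/m) = 0.5·√(1232/0.053886) = 0.5·√(22862) = 75.601 Hz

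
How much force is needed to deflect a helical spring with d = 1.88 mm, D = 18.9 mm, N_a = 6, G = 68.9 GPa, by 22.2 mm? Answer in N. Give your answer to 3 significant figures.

59.0 N

k = Gd⁴/(8D³N_a) = (68.9×10³)(1.88⁴)/(8·18.9³·6) = 2.656 N/mm
F = k·δ = 2.656 × 22.2 = 58.963 N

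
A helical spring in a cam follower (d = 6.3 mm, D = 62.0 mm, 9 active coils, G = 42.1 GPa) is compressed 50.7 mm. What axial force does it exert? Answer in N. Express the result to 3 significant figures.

k = Gd⁴/(8D³N_a) = (42.1×10³)(6.3⁴)/(8·62.0³·9) = 3.8649 N/mm
F = k·δ = 3.8649 × 50.7 = 195.95 N

196 N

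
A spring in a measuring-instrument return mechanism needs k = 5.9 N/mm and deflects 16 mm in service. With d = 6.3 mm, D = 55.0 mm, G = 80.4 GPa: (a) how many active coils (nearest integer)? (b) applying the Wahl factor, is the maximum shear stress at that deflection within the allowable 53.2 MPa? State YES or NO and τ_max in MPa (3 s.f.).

(a) 16 coils; (b) NO, τ_max = 62.2 MPa

N_a = Gd⁴/(8D³k) = (80.4×10³)(6.3⁴)/(8·55.0³·5.9) = 16.13 → N_a = 16
Actual rate k = Gd⁴/(8D³·16) = 5.9473 N/mm
Working load F = kδ = 5.9473·16 = 95.157 N
C = 55.0/6.3 = 8.7302; K_W = (4C−1)/(4C−4)+0.615/C = 1.1675
τ_max = K_W·8FD/(πd³) = 1.1675·53.299 = 62.225 MPa
τ_max > 53.2 MPa → exceeds allowable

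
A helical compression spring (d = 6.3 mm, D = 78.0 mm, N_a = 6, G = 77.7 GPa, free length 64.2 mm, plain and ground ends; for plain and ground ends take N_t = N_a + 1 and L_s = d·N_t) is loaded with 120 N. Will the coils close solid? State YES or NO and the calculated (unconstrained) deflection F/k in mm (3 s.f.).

YES, δ = 22.3 mm

k = Gd⁴/(8D³N_a) = (77.7×10³)(6.3⁴)/(8·78.0³·6) = 5.3735 N/mm
N_t = 7; L_s = 6.3·7 = 44.1 mm; δ_solid = L₀ − L_s = 64.2 − 44.1 = 20.1 mm
δ = F/k = 120/5.3735 = 22.332 mm
δ ≥ δ_solid → spring goes solid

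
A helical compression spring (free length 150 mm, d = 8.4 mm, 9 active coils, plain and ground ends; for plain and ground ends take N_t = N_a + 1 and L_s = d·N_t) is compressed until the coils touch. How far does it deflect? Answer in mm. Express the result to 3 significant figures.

66.0 mm

N_t = 10; L_s = 8.4·10 = 84 mm
δ_solid = L₀ − L_s = 150 − 84 = 66 mm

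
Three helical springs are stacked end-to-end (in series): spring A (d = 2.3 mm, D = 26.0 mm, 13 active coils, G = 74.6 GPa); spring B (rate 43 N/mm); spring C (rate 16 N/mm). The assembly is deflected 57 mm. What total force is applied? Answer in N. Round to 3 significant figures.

59.3 N

k_A = Gd⁴/(8D³N_a) = (74.6×10³)(2.3⁴)/(8·26.0³·13) = 1.1421 N/mm
Series: 1/k_eq = 1/1.1421 + 1/43 + 1/16 = 0.96135; k_eq = 1.0402 N/mm
F = k_eq·δ = 1.0402·57 = 59.292 N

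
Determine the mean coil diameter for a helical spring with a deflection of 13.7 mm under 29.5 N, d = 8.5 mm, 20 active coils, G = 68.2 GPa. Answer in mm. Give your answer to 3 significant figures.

101 mm

Required rate k = F/δ = 29.5/13.7 = 2.1533 N/mm
D = (Gd⁴/(8N_a·k))^(1/3) = (68.2×10³·8.5⁴/(8·20·2.1533))^(1/3)
  = (1.03333e+06)^(1/3) = 101.0988 mm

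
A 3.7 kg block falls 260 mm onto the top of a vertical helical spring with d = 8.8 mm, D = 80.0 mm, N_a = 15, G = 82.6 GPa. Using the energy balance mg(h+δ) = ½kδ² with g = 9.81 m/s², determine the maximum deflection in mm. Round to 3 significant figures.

53.1 mm

k = Gd⁴/(8D³N_a) = (82.6×10³)(8.8⁴)/(8·80.0³·15) = 8.0623 N/mm
W = mg = 3.7 × 9.81 = 36.297 N
½kδ² − Wδ − Wh = 0 → δ = (W + √(W² + 2kWh))/k
δ = (36.297 + √(1317.5 + 152172))/8.0623 = (36.297 + 391.78)/8.0623 = 53.096 mm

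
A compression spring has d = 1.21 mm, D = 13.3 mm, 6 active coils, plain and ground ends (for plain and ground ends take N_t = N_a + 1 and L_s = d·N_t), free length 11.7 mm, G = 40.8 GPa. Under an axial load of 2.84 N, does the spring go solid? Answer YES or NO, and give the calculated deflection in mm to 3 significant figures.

k = Gd⁴/(8D³N_a) = (40.8×10³)(1.21⁴)/(8·13.3³·6) = 0.77447 N/mm
N_t = 7; L_s = 1.21·7 = 8.47 mm; δ_solid = L₀ − L_s = 11.7 − 8.47 = 3.23 mm
δ = F/k = 2.84/0.77447 = 3.667 mm
δ ≥ δ_solid → spring goes solid

YES, δ = 3.67 mm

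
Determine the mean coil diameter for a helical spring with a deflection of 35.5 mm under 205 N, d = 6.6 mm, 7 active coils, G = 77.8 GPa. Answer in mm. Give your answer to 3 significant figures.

Required rate k = F/δ = 205/35.5 = 5.7746 N/mm
D = (Gd⁴/(8N_a·k))^(1/3) = (77.8×10³·6.6⁴/(8·7·5.7746))^(1/3)
  = (456501)^(1/3) = 76.9982 mm

77.0 mm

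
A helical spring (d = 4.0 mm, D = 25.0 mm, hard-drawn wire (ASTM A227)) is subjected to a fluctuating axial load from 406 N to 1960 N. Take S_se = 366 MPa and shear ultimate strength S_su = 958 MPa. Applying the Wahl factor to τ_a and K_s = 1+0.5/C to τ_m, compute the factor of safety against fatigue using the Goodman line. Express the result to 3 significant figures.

C = D/d = 25.0/4.0 = 6.2500; K_W = (4C−1)/(4C−4)+0.615/C = 1.2413; K_s = 1+0.5/C = 1.0800
F_a = (F_max−F_min)/2 = 777 N; F_m = (F_max+F_min)/2 = 1183 N
τ_a = K_W·8F_aD/(πd³) = 1.2413 × 772.9 = 959.36 MPa
τ_m = K_s·8F_mD/(πd³) = 1.0800 × 1176.8 = 1270.9 MPa
Goodman: 1/n_f = τ_a/S_se + τ_m/S_su = 959.36/366 + 1270.9/958 = 2.62121 + 1.32661 = 3.9478
n_f = 1/3.9478 = 0.2533

0.253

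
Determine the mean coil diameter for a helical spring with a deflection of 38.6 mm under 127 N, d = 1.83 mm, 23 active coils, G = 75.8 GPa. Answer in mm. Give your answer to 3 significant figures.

Required rate k = F/δ = 127/38.6 = 3.2902 N/mm
D = (Gd⁴/(8N_a·k))^(1/3) = (75.8×10³·1.83⁴/(8·23·3.2902))^(1/3)
  = (1404.23)^(1/3) = 11.1982 mm

11.2 mm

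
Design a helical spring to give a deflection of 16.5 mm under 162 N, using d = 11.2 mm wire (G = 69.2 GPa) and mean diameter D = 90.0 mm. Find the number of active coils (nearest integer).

Required rate k = F/δ = 162/16.5 = 9.8182 N/mm
N_a = Gd⁴/(8D³k) = (69.2×10³ × 11.2⁴)/(8 × 90.0³ × 9.8182)
    = 1.08888e+09 / 5.72596e+07 = 19.02 → 19 coils

19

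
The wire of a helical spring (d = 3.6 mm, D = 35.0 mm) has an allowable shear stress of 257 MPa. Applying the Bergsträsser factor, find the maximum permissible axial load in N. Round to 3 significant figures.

118 N

C = D/d = 35.0/3.6 = 9.7222
K_B = (4C+2)/(4C−3) = 40.889/35.889 = 1.1393
τ_max = K·8FD/(πd³) → F_max = τ_allow·πd³/(8DK)
F_max = 257·π·3.6³/(8·35.0·1.1393) = 37670/319.01 = 118.08 N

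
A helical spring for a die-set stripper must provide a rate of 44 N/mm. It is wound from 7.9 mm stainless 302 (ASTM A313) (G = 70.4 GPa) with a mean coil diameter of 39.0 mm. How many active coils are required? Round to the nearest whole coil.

N_a = Gd⁴/(8D³k) = (70.4×10³ × 7.9⁴)/(8 × 39.0³ × 44)
    = 2.74209e+08 / 2.08803e+07 = 13.13 → 13 coils

13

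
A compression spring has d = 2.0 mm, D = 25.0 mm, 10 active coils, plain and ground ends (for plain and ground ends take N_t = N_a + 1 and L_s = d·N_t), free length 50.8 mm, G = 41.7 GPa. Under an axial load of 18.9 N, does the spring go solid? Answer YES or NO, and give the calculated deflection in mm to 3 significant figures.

YES, δ = 35.4 mm

k = Gd⁴/(8D³N_a) = (41.7×10³)(2.0⁴)/(8·25.0³·10) = 0.53376 N/mm
N_t = 11; L_s = 2.0·11 = 22 mm; δ_solid = L₀ − L_s = 50.8 − 22 = 28.8 mm
δ = F/k = 18.9/0.53376 = 35.409 mm
δ ≥ δ_solid → spring goes solid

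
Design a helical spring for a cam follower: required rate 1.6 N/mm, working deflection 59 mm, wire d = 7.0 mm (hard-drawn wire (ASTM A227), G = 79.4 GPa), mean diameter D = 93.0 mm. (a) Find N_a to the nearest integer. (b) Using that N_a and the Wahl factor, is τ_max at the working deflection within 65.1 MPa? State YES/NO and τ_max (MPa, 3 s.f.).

(a) 19 coils; (b) NO, τ_max = 70.3 MPa

N_a = Gd⁴/(8D³k) = (79.4×10³)(7.0⁴)/(8·93.0³·1.6) = 18.52 → N_a = 19
Actual rate k = Gd⁴/(8D³·19) = 1.5593 N/mm
Working load F = kδ = 1.5593·59 = 91.997 N
C = 93.0/7.0 = 13.2857; K_W = (4C−1)/(4C−4)+0.615/C = 1.1073
τ_max = K_W·8FD/(πd³) = 1.1073·63.519 = 70.337 MPa
τ_max > 65.1 MPa → exceeds allowable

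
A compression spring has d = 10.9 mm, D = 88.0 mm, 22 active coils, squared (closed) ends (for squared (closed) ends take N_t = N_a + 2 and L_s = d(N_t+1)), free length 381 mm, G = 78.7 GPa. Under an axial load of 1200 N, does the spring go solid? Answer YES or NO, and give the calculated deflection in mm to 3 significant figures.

YES, δ = 130 mm

k = Gd⁴/(8D³N_a) = (78.7×10³)(10.9⁴)/(8·88.0³·22) = 9.2623 N/mm
N_t = 24; L_s = 10.9·25 = 272.5 mm; δ_solid = L₀ − L_s = 381 − 272.5 = 108.5 mm
δ = F/k = 1200/9.2623 = 129.56 mm
δ ≥ δ_solid → spring goes solid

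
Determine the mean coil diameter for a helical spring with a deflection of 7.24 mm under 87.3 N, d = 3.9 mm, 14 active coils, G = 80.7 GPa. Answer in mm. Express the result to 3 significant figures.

24.0 mm

Required rate k = F/δ = 87.3/7.24 = 12.058 N/mm
D = (Gd⁴/(8N_a·k))^(1/3) = (80.7×10³·3.9⁴/(8·14·12.058))^(1/3)
  = (13824.1)^(1/3) = 24.0001 mm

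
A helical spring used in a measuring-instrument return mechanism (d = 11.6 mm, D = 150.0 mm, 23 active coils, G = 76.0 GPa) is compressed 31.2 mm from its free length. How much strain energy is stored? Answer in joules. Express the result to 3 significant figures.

k = Gd⁴/(8D³N_a) = (76.0×10³)(11.6⁴)/(8·150.0³·23) = 2.2159 N/mm
U = ½kδ² = 0.5 × 2.2159 × 31.2² = 1078.5 N·mm = 1.0785 J

1.08 J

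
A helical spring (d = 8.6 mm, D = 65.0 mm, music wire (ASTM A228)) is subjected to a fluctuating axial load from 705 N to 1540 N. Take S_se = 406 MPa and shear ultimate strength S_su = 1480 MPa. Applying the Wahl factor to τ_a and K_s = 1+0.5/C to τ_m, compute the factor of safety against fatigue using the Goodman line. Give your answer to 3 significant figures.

1.89

C = D/d = 65.0/8.6 = 7.5581; K_W = (4C−1)/(4C−4)+0.615/C = 1.1957; K_s = 1+0.5/C = 1.0662
F_a = (F_max−F_min)/2 = 417.5 N; F_m = (F_max+F_min)/2 = 1122.5 N
τ_a = K_W·8F_aD/(πd³) = 1.1957 × 108.65 = 129.91 MPa
τ_m = K_s·8F_mD/(πd³) = 1.0662 × 292.11 = 311.43 MPa
Goodman: 1/n_f = τ_a/S_se + τ_m/S_su = 129.91/406 + 311.43/1480 = 0.31998 + 0.21043 = 0.53041
n_f = 1/0.53041 = 1.885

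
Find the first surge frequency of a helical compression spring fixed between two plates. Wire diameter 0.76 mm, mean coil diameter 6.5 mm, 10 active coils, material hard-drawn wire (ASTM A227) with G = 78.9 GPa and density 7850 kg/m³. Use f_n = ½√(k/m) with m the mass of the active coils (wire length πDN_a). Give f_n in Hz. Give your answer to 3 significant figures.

k = Gd⁴/(8D³N_a) = (78.9×10³)(0.76⁴)/(8·6.5³·10) = 1.1981 N/mm = 1198.1 N/m
Wire length L = πDN_a = π·6.5·10 = 204.2 mm
m = ρ·(πd²/4)·L = 7850 × 0.45365×10⁻⁶ m² × 0.2042 m = 0.00072719 kg
f_n = ½√(k/m) = 0.5·√(1198.1/0.00072719) = 0.5·√(1.6476e+06) = 641.79 Hz

642 Hz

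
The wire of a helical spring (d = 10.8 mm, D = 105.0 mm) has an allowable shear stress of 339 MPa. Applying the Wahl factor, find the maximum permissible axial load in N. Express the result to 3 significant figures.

C = D/d = 105.0/10.8 = 9.7222
K_W = (4C−1)/(4C−4) + 0.615/C = 37.889/34.889 + 0.0633 = 1.1492
τ_max = K·8FD/(πd³) → F_max = τ_allow·πd³/(8DK)
F_max = 339·π·10.8³/(8·105.0·1.1492) = 1.3416e+06/965.37 = 1389.7 N

1390 N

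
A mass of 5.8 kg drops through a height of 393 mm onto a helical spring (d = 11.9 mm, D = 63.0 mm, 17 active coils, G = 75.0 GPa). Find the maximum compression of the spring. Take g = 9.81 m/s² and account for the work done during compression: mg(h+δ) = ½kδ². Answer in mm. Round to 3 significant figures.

k = Gd⁴/(8D³N_a) = (75.0×10³)(11.9⁴)/(8·63.0³·17) = 44.227 N/mm
W = mg = 5.8 × 9.81 = 56.898 N
½kδ² − Wδ − Wh = 0 → δ = (W + √(W² + 2kWh))/k
δ = (56.898 + √(3237.4 + 1.97792e+06))/44.227 = (56.898 + 1407.5)/44.227 = 33.112 mm

33.1 mm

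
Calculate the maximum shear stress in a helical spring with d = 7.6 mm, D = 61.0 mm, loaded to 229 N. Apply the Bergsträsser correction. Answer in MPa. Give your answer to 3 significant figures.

95.0 MPa

Spring index C = D/d = 61.0/7.6 = 8.0263
K_B = (4C+2)/(4C−3) = 34.105/29.105 = 1.1718
τ₀ = 8FD/(πd³) = 8·229·61.0/(π·7.6³) = 111752/1379.1 = 81.034 MPa
τ_max = K·τ₀ = 1.1718 × 81.034 = 94.954 MPa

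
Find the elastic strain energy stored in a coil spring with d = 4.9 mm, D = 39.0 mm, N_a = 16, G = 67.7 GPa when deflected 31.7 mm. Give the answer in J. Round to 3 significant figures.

k = Gd⁴/(8D³N_a) = (67.7×10³)(4.9⁴)/(8·39.0³·16) = 5.1401 N/mm
U = ½kδ² = 0.5 × 5.1401 × 31.7² = 2582.6 N·mm = 2.5826 J

2.58 J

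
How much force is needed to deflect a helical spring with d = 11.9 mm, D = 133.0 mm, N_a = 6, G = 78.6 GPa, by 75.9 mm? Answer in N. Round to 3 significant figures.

k = Gd⁴/(8D³N_a) = (78.6×10³)(11.9⁴)/(8·133.0³·6) = 13.958 N/mm
F = k·δ = 13.958 × 75.9 = 1059.4 N

1060 N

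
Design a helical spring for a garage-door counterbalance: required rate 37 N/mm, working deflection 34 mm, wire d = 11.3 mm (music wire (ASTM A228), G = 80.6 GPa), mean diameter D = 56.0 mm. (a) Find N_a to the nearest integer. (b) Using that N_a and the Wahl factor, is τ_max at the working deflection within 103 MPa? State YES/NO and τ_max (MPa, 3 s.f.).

(a) 25 coils; (b) NO, τ_max = 165 MPa

N_a = Gd⁴/(8D³k) = (80.6×10³)(11.3⁴)/(8·56.0³·37) = 25.28 → N_a = 25
Actual rate k = Gd⁴/(8D³·25) = 37.416 N/mm
Working load F = kδ = 37.416·34 = 1272.1 N
C = 56.0/11.3 = 4.9558; K_W = (4C−1)/(4C−4)+0.615/C = 1.3137
τ_max = K_W·8FD/(πd³) = 1.3137·125.73 = 165.17 MPa
τ_max > 103 MPa → exceeds allowable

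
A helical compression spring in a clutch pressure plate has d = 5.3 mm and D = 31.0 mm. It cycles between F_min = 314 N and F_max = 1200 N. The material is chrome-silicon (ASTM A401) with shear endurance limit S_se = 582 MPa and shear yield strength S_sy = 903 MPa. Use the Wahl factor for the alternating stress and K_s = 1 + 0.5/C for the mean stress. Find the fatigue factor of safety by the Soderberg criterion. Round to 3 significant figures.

C = D/d = 31.0/5.3 = 5.8491; K_W = (4C−1)/(4C−4)+0.615/C = 1.2598; K_s = 1+0.5/C = 1.0855
F_a = (F_max−F_min)/2 = 443 N; F_m = (F_max+F_min)/2 = 757 N
τ_a = K_W·8F_aD/(πd³) = 1.2598 × 234.9 = 295.93 MPa
τ_m = K_s·8F_mD/(πd³) = 1.0855 × 401.39 = 435.71 MPa
Soderberg: 1/n_f = τ_a/S_se + τ_m/S_sy = 295.93/582 + 435.71/903 = 0.50847 + 0.48251 = 0.99097
n_f = 1/0.99097 = 1.009

1.01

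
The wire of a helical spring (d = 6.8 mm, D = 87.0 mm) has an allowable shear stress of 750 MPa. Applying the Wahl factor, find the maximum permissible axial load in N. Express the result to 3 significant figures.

C = D/d = 87.0/6.8 = 12.7941
K_W = (4C−1)/(4C−4) + 0.615/C = 50.176/47.176 + 0.0481 = 1.1117
τ_max = K·8FD/(πd³) → F_max = τ_allow·πd³/(8DK)
F_max = 750·π·6.8³/(8·87.0·1.1117) = 7.4086e+05/773.72 = 957.54 N

958 N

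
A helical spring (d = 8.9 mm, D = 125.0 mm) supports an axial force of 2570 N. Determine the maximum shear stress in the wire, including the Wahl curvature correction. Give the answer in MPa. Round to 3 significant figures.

Spring index C = D/d = 125.0/8.9 = 14.0449
K_W = (4C−1)/(4C−4) + 0.615/C = 55.180/52.180 + 0.0438 = 1.1013
τ₀ = 8FD/(πd³) = 8·2570·125.0/(π·8.9³) = 2.57e+06/2214.7 = 1160.4 MPa
τ_max = K·τ₀ = 1.1013 × 1160.4 = 1277.9 MPa

1280 MPa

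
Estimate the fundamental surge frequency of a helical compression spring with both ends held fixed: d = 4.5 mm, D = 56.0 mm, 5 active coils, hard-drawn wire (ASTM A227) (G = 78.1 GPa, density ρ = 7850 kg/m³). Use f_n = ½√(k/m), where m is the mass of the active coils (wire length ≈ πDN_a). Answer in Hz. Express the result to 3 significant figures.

k = Gd⁴/(8D³N_a) = (78.1×10³)(4.5⁴)/(8·56.0³·5) = 4.5591 N/mm = 4559.1 N/m
Wire length L = πDN_a = π·56.0·5 = 879.65 mm
m = ρ·(πd²/4)·L = 7850 × 15.904×10⁻⁶ m² × 0.87965 m = 0.10982 kg
f_n = ½√(k/m) = 0.5·√(4559.1/0.10982) = 0.5·√(41513) = 101.87 Hz

102 Hz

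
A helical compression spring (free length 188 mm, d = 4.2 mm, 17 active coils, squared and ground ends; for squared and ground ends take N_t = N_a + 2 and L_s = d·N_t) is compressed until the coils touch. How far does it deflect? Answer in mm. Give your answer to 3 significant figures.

N_t = 19; L_s = 4.2·19 = 79.8 mm
δ_solid = L₀ − L_s = 188 − 79.8 = 108.2 mm

108 mm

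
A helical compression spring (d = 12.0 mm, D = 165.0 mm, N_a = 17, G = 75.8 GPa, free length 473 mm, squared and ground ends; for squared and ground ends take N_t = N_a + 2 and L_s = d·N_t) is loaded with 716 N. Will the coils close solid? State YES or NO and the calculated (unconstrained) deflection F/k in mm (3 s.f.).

k = Gd⁴/(8D³N_a) = (75.8×10³)(12.0⁴)/(8·165.0³·17) = 2.5728 N/mm
N_t = 19; L_s = 12.0·19 = 228 mm; δ_solid = L₀ − L_s = 473 − 228 = 245 mm
δ = F/k = 716/2.5728 = 278.3 mm
δ ≥ δ_solid → spring goes solid

YES, δ = 278 mm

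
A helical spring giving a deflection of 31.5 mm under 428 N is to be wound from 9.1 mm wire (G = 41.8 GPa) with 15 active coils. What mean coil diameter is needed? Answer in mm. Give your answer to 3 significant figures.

Required rate k = F/δ = 428/31.5 = 13.587 N/mm
D = (Gd⁴/(8N_a·k))^(1/3) = (41.8×10³·9.1⁴/(8·15·13.587))^(1/3)
  = (175803)^(1/3) = 56.0199 mm

56.0 mm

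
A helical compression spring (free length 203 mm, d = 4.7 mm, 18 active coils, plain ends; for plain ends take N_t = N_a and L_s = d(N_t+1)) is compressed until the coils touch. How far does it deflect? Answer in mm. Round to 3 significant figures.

N_t = 18; L_s = 4.7·19 = 89.3 mm
δ_solid = L₀ − L_s = 203 − 89.3 = 113.7 mm

114 mm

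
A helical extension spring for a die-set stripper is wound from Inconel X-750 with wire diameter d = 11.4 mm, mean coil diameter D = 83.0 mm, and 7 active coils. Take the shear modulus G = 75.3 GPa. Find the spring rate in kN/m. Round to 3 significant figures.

39.7 kN/m

k = Gd⁴/(8D³N_a) = (75.3×10³ × 11.4⁴) / (8 × 83.0³ × 7)
  = 1.27179e+09 / 3.20201e+07 = 39.718 N/mm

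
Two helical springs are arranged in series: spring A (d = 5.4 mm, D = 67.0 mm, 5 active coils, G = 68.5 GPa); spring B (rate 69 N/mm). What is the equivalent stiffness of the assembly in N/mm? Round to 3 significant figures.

4.52 N/mm

k_A = Gd⁴/(8D³N_a) = (68.5×10³)(5.4⁴)/(8·67.0³·5) = 4.8415 N/mm
Series: 1/k_eq = 1/4.8415 + 1/69 = 0.22104; k_eq = 4.5241 N/mm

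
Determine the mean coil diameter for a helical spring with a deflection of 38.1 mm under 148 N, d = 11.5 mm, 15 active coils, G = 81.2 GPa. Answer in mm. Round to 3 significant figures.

145 mm

Required rate k = F/δ = 148/38.1 = 3.8845 N/mm
D = (Gd⁴/(8N_a·k))^(1/3) = (81.2×10³·11.5⁴/(8·15·3.8845))^(1/3)
  = (3.0467e+06)^(1/3) = 144.9694 mm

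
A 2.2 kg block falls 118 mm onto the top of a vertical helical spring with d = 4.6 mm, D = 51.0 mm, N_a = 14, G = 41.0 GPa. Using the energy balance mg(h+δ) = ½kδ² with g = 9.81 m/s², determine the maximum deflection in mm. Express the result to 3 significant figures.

84.0 mm

k = Gd⁴/(8D³N_a) = (41.0×10³)(4.6⁴)/(8·51.0³·14) = 1.2356 N/mm
W = mg = 2.2 × 9.81 = 21.582 N
½kδ² − Wδ − Wh = 0 → δ = (W + √(W² + 2kWh))/k
δ = (21.582 + √(465.78 + 6293.47))/1.2356 = (21.582 + 82.215)/1.2356 = 84.003 mm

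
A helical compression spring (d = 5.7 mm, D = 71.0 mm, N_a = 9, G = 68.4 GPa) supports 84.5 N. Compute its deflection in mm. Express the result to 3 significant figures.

k = Gd⁴/(8D³N_a) = (68.4×10³)(5.7⁴)/(8·71.0³·9) = 2.8019 N/mm
δ = F/k = 84.5 / 2.8019 = 30.158 mm

30.2 mm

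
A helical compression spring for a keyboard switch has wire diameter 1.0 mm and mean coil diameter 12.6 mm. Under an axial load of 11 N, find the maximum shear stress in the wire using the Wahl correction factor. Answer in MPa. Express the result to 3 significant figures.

393 MPa

Spring index C = D/d = 12.6/1.0 = 12.6000
K_W = (4C−1)/(4C−4) + 0.615/C = 49.400/46.400 + 0.0488 = 1.1135
τ₀ = 8FD/(πd³) = 8·11·12.6/(π·1.0³) = 1108.8/3.1416 = 352.94 MPa
τ_max = K·τ₀ = 1.1135 × 352.94 = 392.99 MPa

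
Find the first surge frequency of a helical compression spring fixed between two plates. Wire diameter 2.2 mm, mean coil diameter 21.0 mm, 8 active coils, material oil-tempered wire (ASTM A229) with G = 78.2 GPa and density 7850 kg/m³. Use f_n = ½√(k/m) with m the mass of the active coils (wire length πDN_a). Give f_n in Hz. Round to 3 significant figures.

221 Hz

k = Gd⁴/(8D³N_a) = (78.2×10³)(2.2⁴)/(8·21.0³·8) = 3.0907 N/mm = 3090.7 N/m
Wire length L = πDN_a = π·21.0·8 = 527.79 mm
m = ρ·(πd²/4)·L = 7850 × 3.8013×10⁻⁶ m² × 0.52779 m = 0.015749 kg
f_n = ½√(k/m) = 0.5·√(3090.7/0.015749) = 0.5·√(1.9624e+05) = 221.5 Hz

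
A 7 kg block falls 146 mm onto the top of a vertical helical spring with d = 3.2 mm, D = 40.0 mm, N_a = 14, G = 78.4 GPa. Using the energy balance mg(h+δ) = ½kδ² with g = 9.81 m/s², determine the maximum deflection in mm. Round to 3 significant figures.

k = Gd⁴/(8D³N_a) = (78.4×10³)(3.2⁴)/(8·40.0³·14) = 1.1469 N/mm
W = mg = 7 × 9.81 = 68.67 N
½kδ² − Wδ − Wh = 0 → δ = (W + √(W² + 2kWh))/k
δ = (68.67 + √(4715.6 + 22996.8))/1.1469 = (68.67 + 166.47)/1.1469 = 205.03 mm

205 mm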